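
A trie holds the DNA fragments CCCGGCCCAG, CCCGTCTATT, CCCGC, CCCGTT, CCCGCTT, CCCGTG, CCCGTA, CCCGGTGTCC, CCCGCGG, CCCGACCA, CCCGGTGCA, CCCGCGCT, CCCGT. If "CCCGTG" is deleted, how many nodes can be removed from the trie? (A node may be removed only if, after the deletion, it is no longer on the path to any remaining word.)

1

A node on "CCCGTG"'s path can go only if nothing else ends at it or branches off below it.
The suffix "G" (1 node) is used only by "CCCGTG"; the node for "CCCGT" still has the child "C", so pruning stops there.
Nodes removed: 1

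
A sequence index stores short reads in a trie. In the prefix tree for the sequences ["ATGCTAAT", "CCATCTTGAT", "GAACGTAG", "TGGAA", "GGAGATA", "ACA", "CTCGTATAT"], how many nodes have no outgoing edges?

7

Leaves are exactly the stored words that no other stored word extends.
Those words: "ACA", "ATGCTAAT", "CCATCTTGAT", "CTCGTATAT", "GAACGTAG", "GGAGATA", "TGGAA"
Leaf count: 7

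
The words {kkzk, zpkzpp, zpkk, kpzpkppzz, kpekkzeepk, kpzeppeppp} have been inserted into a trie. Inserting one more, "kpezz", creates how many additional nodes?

2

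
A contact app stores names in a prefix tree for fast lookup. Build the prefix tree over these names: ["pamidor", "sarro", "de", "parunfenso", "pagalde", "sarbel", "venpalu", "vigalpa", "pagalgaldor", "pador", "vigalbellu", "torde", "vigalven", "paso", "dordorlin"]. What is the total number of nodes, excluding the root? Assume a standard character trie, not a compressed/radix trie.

For each word, the new-node count is its length minus the longest prefix already in the trie:
  "pamidor" → 7 new (p, a, m, i, d, o, r)
  "sarro" → 5 new (s, a, r, r, o)
  "de" → 2 new (d, e)
  "parunfenso" → prefix "pa" already present; 8 new (r, u, n, f, e, n, s, o)
  "pagalde" → prefix "pa" already present; 5 new (g, a, l, d, e)
  "sarbel" → prefix "sar" already present; 3 new (b, e, l)
  "venpalu" → 7 new (v, e, n, p, a, l, u)
  "vigalpa" → prefix "v" already present; 6 new (i, g, a, l, p, a)
  "pagalgaldor" → prefix "pagal" already present; 6 new (g, a, l, d, o, r)
  "pador" → prefix "pa" already present; 3 new (d, o, r)
  "vigalbellu" → prefix "vigal" already present; 5 new (b, e, l, l, u)
  "torde" → 5 new (t, o, r, d, e)
  "vigalven" → prefix "vigal" already present; 3 new (v, e, n)
  "paso" → prefix "pa" already present; 2 new (s, o)
  "dordorlin" → prefix "d" already present; 8 new (o, r, d, o, r, l, i, n)
Total nodes = 7 + 5 + 2 + 8 + 5 + 3 + 7 + 6 + 6 + 3 + 5 + 5 + 3 + 2 + 8 = 75

75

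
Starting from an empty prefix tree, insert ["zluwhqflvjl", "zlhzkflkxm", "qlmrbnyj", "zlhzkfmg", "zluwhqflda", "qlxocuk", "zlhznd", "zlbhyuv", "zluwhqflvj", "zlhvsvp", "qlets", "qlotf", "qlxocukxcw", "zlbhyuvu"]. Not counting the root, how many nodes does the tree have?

57

Insert word by word; a character creates a node only if that edge doesn't already exist:
  "zluwhqflvjl" → 11 new (z, l, u, w, h, q, f, l, v, j, l)
  "zlhzkflkxm" → prefix "zl" already present; 8 new (h, z, k, f, l, k, x, m)
  "qlmrbnyj" → 8 new (q, l, m, r, b, n, y, j)
  "zlhzkfmg" → prefix "zlhzkf" already present; 2 new (m, g)
  "zluwhqflda" → prefix "zluwhqfl" already present; 2 new (d, a)
  "qlxocuk" → prefix "ql" already present; 5 new (x, o, c, u, k)
  "zlhznd" → prefix "zlhz" already present; 2 new (n, d)
  "zlbhyuv" → prefix "zl" already present; 5 new (b, h, y, u, v)
  "zluwhqflvj" → prefix "zluwhqflvj" already present; 0 new (none)
  "zlhvsvp" → prefix "zlh" already present; 4 new (v, s, v, p)
  "qlets" → prefix "ql" already present; 3 new (e, t, s)
  "qlotf" → prefix "ql" already present; 3 new (o, t, f)
  "qlxocukxcw" → prefix "qlxocuk" already present; 3 new (x, c, w)
  "zlbhyuvu" → prefix "zlbhyuv" already present; 1 new (u)
Total nodes = 11 + 8 + 8 + 2 + 2 + 5 + 2 + 5 + 0 + 4 + 3 + 3 + 3 + 1 = 57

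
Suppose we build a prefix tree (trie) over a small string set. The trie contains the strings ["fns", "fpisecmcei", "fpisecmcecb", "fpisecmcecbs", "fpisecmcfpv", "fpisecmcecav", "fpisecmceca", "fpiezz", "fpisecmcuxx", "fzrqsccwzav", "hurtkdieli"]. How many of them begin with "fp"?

Traverse to the node for "fp", then collect every word in that subtree.
Words under "fp": fpiezz, fpisecmceca, fpisecmcecav, fpisecmcecb, fpisecmcecbs, fpisecmcei, fpisecmcfpv, fpisecmcuxx
Count: 8

8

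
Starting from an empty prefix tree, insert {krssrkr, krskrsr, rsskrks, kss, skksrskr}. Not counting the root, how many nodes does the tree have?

28

Count nodes per top-level branch (shared prefixes stored once):
  'k'-branch (krskrsr, krssrkr, kss): 13 nodes
  'r'-branch (rsskrks): 7 nodes
  's'-branch (skksrskr): 8 nodes
Sum: 28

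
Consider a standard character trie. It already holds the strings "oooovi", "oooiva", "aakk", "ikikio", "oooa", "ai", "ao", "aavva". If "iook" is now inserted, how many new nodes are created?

3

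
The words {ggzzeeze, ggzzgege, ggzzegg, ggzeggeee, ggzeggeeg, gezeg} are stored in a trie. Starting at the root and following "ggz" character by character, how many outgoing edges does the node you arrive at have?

2

The children of the "ggz" node are the distinct next characters among strings starting with "ggz".
Characters that immediately follow "ggz" among the stored strings: {e, z}.
That node has 2 child edges.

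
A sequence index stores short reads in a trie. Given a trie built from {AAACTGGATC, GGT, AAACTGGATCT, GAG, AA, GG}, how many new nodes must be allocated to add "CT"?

2

No existing word starts with "C", so every character of "CT" needs a new node.
2 − 0 = 2 new nodes.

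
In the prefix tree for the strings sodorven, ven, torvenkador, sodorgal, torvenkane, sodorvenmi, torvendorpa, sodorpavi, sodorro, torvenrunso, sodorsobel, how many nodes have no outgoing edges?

10

Leaves are exactly the stored words that no other stored word extends.
Those words: "sodorgal", "sodorpavi", "sodorro", "sodorsobel", "sodorvenmi", "torvendorpa", "torvenkador", "torvenkane", "torvenrunso", "ven"
Leaf count: 10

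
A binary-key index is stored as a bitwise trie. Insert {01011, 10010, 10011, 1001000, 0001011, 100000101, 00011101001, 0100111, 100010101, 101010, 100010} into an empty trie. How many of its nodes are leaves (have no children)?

9

Leaves are exactly the stored words that no other stored word extends.
Those words: "0001011", "00011101001", "0100111", "01011", "100000101", "100010101", "1001000", "10011", "101010"
Leaf count: 9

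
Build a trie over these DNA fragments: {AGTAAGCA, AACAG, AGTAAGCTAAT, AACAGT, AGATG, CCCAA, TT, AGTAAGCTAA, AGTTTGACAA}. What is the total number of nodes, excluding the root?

34

Trace insertions, counting only characters that open a new branch:
  "AGTAAGCA" → 8 new (A, G, T, A, A, G, C, A)
  "AACAG" → prefix "A" already present; 4 new (A, C, A, G)
  "AGTAAGCTAAT" → prefix "AGTAAGC" already present; 4 new (T, A, A, T)
  "AACAGT" → prefix "AACAG" already present; 1 new (T)
  "AGATG" → prefix "AG" already present; 3 new (A, T, G)
  "CCCAA" → 5 new (C, C, C, A, A)
  "TT" → 2 new (T, T)
  "AGTAAGCTAA" → prefix "AGTAAGCTAA" already present; 0 new (none)
  "AGTTTGACAA" → prefix "AGT" already present; 7 new (T, T, G, A, C, A, A)
Total nodes = 8 + 4 + 4 + 1 + 3 + 5 + 2 + 0 + 7 = 34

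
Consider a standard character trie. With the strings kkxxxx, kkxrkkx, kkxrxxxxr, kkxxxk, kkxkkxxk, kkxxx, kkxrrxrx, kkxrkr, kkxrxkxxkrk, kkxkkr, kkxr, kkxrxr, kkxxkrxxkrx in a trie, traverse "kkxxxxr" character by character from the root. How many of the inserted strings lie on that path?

Walk "kkxxxxr" from the root; an end-of-word marker is hit whenever a stored word is a prefix of "kkxxxxr".
Prefixes of the query that are stored words: "kkxxx", "kkxxxx"
Count: 2

2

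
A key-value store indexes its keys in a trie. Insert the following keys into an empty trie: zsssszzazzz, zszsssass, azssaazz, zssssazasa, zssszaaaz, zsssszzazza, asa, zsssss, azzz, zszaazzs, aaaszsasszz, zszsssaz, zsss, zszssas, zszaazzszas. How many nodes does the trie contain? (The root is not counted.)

63

For each word, the new-node count is its length minus the longest prefix already in the trie:
  "zsssszzazzz" → 11 new (z, s, s, s, s, z, z, a, z, z, z)
  "zszsssass" → prefix "zs" already present; 7 new (z, s, s, s, a, s, s)
  "azssaazz" → 8 new (a, z, s, s, a, a, z, z)
  "zssssazasa" → prefix "zssss" already present; 5 new (a, z, a, s, a)
  "zssszaaaz" → prefix "zsss" already present; 5 new (z, a, a, a, z)
  "zsssszzazza" → prefix "zsssszzazz" already present; 1 new (a)
  "asa" → prefix "a" already present; 2 new (s, a)
  "zsssss" → prefix "zssss" already present; 1 new (s)
  "azzz" → prefix "az" already present; 2 new (z, z)
  "zszaazzs" → prefix "zsz" already present; 5 new (a, a, z, z, s)
  "aaaszsasszz" → prefix "a" already present; 10 new (a, a, s, z, s, a, s, s, z, z)
  "zszsssaz" → prefix "zszsssa" already present; 1 new (z)
  "zsss" → prefix "zsss" already present; 0 new (none)
  "zszssas" → prefix "zszss" already present; 2 new (a, s)
  "zszaazzszas" → prefix "zszaazzs" already present; 3 new (z, a, s)
Total nodes = 11 + 7 + 8 + 5 + 5 + 1 + 2 + 1 + 2 + 5 + 10 + 1 + 0 + 2 + 3 = 63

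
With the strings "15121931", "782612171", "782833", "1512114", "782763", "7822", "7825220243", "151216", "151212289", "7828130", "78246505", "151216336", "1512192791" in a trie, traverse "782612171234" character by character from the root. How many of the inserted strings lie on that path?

1

Walk "782612171234" from the root; an end-of-word marker is hit whenever a stored word is a prefix of "782612171234".
Prefixes of the query that are stored words: "782612171"
Count: 1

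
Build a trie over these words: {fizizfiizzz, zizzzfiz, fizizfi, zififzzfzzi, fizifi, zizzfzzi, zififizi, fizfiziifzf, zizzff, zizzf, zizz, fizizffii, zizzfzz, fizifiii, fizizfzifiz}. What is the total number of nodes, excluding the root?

56

Count nodes per top-level branch (shared prefixes stored once):
  'f'-branch (fizfiziifzf, fizifi, fizifiii, fizizffii, fizizfi, fizizfiizzz, fizizfzifiz): 31 nodes
  'z'-branch (zififizi, zififzzfzzi, zizz, zizzf, zizzff, zizzfzz, zizzfzzi, zizzzfiz): 25 nodes
Sum: 56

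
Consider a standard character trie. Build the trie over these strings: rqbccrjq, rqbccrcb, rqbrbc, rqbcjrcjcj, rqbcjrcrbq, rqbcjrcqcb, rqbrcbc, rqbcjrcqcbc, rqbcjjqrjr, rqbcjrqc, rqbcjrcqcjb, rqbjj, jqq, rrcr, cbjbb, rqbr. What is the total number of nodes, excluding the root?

Count nodes per top-level branch (shared prefixes stored once):
  'c'-branch (cbjbb): 5 nodes
  'j'-branch (jqq): 3 nodes
  'r'-branch (rqbccrcb, rqbccrjq, rqbcjjqrjr, rqbcjrcjcj, rqbcjrcqcb, rqbcjrcqcbc, rqbcjrcqcjb, rqbcjrcrbq, rqbcjrqc, rqbjj, rqbr, rqbrbc, rqbrcbc, rrcr): 43 nodes
Sum: 51

51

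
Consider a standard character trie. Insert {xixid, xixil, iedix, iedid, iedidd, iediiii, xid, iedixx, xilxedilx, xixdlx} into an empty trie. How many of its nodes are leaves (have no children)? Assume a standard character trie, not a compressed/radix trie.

8

A leaf is a node with no children — equivalently, the end of a word that is not a proper prefix of any other stored word.
Those words: "iedidd", "iediiii", "iedixx", "xid", "xilxedilx", "xixdlx", "xixid", "xixil"
Leaf count: 8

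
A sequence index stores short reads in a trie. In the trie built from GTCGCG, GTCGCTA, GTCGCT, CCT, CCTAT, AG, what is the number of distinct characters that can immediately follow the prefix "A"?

The children of the "A" node are the distinct next characters among strings starting with "A".
Characters that immediately follow "A" among the stored strings: {G}.
That node has 1 child edge.

1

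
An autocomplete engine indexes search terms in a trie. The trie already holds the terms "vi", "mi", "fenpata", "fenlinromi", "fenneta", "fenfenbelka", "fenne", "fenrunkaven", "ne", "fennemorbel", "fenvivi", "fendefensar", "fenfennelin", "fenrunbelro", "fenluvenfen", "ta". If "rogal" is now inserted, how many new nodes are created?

"rogal" shares no prefix with any stored word, so all 5 characters open new nodes.
5 − 0 = 5 new nodes.

5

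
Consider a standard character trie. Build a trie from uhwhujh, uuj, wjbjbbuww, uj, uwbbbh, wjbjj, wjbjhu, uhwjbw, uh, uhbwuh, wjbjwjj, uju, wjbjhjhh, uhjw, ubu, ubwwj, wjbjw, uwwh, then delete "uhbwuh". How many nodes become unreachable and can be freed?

4

Walk "uhbwuh" from the leaf back toward the root, removing each node that no remaining word uses.
The suffix "bwuh" (4 nodes) is used only by "uhbwuh"; the node for "uh" still has the child "w", so pruning stops there.
Nodes removed: 4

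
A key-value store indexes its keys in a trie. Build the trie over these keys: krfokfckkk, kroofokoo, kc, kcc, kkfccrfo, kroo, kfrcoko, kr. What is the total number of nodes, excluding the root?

Trace insertions, counting only characters that open a new branch:
  "krfokfckkk" → 10 new (k, r, f, o, k, f, c, k, k, k)
  "kroofokoo" → prefix "kr" already present; 7 new (o, o, f, o, k, o, o)
  "kc" → prefix "k" already present; 1 new (c)
  "kcc" → prefix "kc" already present; 1 new (c)
  "kkfccrfo" → prefix "k" already present; 7 new (k, f, c, c, r, f, o)
  "kroo" → prefix "kroo" already present; 0 new (none)
  "kfrcoko" → prefix "k" already present; 6 new (f, r, c, o, k, o)
  "kr" → prefix "kr" already present; 0 new (none)
Total nodes = 10 + 7 + 1 + 1 + 7 + 0 + 6 + 0 = 32

32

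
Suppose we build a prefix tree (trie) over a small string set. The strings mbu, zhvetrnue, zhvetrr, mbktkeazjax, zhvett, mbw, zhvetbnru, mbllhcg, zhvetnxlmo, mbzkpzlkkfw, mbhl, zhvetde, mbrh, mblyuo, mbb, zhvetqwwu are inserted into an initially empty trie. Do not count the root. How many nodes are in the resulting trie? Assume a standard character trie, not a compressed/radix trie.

For each word, the new-node count is its length minus the longest prefix already in the trie:
  "mbu" → 3 new (m, b, u)
  "zhvetrnue" → 9 new (z, h, v, e, t, r, n, u, e)
  "zhvetrr" → prefix "zhvetr" already present; 1 new (r)
  "mbktkeazjax" → prefix "mb" already present; 9 new (k, t, k, e, a, z, j, a, x)
  "zhvett" → prefix "zhvet" already present; 1 new (t)
  "mbw" → prefix "mb" already present; 1 new (w)
  "zhvetbnru" → prefix "zhvet" already present; 4 new (b, n, r, u)
  "mbllhcg" → prefix "mb" already present; 5 new (l, l, h, c, g)
  "zhvetnxlmo" → prefix "zhvet" already present; 5 new (n, x, l, m, o)
  "mbzkpzlkkfw" → prefix "mb" already present; 9 new (z, k, p, z, l, k, k, f, w)
  "mbhl" → prefix "mb" already present; 2 new (h, l)
  "zhvetde" → prefix "zhvet" already present; 2 new (d, e)
  "mbrh" → prefix "mb" already present; 2 new (r, h)
  "mblyuo" → prefix "mbl" already present; 3 new (y, u, o)
  "mbb" → prefix "mb" already present; 1 new (b)
  "zhvetqwwu" → prefix "zhvet" already present; 4 new (q, w, w, u)
Total nodes = 3 + 9 + 1 + 9 + 1 + 1 + 4 + 5 + 5 + 9 + 2 + 2 + 2 + 3 + 1 + 4 = 61

61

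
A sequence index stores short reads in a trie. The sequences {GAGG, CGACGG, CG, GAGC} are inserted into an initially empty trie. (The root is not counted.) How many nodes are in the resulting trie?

11

Count nodes per top-level branch (shared prefixes stored once):
  'C'-branch (CG, CGACGG): 6 nodes
  'G'-branch (GAGC, GAGG): 5 nodes
Sum: 11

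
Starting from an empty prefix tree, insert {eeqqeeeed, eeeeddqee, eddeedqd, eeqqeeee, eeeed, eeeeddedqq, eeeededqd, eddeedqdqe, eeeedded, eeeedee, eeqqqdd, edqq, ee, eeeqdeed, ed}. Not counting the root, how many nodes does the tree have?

44

Insert word by word; a character creates a node only if that edge doesn't already exist:
  "eeqqeeeed" → 9 new (e, e, q, q, e, e, e, e, d)
  "eeeeddqee" → prefix "ee" already present; 7 new (e, e, d, d, q, e, e)
  "eddeedqd" → prefix "e" already present; 7 new (d, d, e, e, d, q, d)
  "eeqqeeee" → prefix "eeqqeeee" already present; 0 new (none)
  "eeeed" → prefix "eeeed" already present; 0 new (none)
  "eeeeddedqq" → prefix "eeeedd" already present; 4 new (e, d, q, q)
  "eeeededqd" → prefix "eeeed" already present; 4 new (e, d, q, d)
  "eddeedqdqe" → prefix "eddeedqd" already present; 2 new (q, e)
  "eeeedded" → prefix "eeeedded" already present; 0 new (none)
  "eeeedee" → prefix "eeeede" already present; 1 new (e)
  "eeqqqdd" → prefix "eeqq" already present; 3 new (q, d, d)
  "edqq" → prefix "ed" already present; 2 new (q, q)
  "ee" → prefix "ee" already present; 0 new (none)
  "eeeqdeed" → prefix "eee" already present; 5 new (q, d, e, e, d)
  "ed" → prefix "ed" already present; 0 new (none)
Total nodes = 9 + 7 + 7 + 0 + 0 + 4 + 4 + 2 + 0 + 1 + 3 + 2 + 0 + 5 + 0 = 44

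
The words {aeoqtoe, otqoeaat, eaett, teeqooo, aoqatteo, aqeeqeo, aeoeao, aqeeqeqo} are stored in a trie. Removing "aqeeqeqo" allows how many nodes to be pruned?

A node on "aqeeqeqo"'s path can go only if nothing else ends at it or branches off below it.
The suffix "qo" (2 nodes) is used only by "aqeeqeqo"; the node for "aqeeqe" still has the child "o", so pruning stops there.
Nodes removed: 2

2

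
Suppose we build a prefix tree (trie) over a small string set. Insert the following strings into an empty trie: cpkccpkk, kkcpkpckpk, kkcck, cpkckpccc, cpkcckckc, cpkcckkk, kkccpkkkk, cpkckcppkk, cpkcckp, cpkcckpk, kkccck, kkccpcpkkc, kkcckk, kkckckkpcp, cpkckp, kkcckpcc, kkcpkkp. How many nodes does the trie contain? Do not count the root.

Count nodes per top-level branch (shared prefixes stored once):
  'c'-branch (cpkcckckc, cpkcckkk, cpkcckp, cpkcckpk, cpkccpkk, cpkckcppkk, cpkckp, cpkckpccc): 26 nodes
  'k'-branch (kkccck, kkcck, kkcckk, kkcckpcc, kkccpcpkkc, kkccpkkkk, kkckckkpcp, kkcpkkp, kkcpkpckpk): 37 nodes
Sum: 63

63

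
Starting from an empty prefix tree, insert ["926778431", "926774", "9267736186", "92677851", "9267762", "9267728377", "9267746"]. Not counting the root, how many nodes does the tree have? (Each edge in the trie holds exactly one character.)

25

Trace insertions, counting only characters that open a new branch:
  "926778431" → 9 new (9, 2, 6, 7, 7, 8, 4, 3, 1)
  "926774" → prefix "92677" already present; 1 new (4)
  "9267736186" → prefix "92677" already present; 5 new (3, 6, 1, 8, 6)
  "92677851" → prefix "926778" already present; 2 new (5, 1)
  "9267762" → prefix "92677" already present; 2 new (6, 2)
  "9267728377" → prefix "92677" already present; 5 new (2, 8, 3, 7, 7)
  "9267746" → prefix "926774" already present; 1 new (6)
Total nodes = 9 + 1 + 5 + 2 + 2 + 5 + 1 = 25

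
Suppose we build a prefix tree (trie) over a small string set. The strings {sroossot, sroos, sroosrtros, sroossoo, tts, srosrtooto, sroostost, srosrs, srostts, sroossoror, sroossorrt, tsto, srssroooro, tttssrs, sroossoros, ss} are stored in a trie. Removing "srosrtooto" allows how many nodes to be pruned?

A node on "srosrtooto"'s path can go only if nothing else ends at it or branches off below it.
The suffix "tooto" (5 nodes) is used only by "srosrtooto"; the node for "srosr" still has the child "s", so pruning stops there.
Nodes removed: 5

5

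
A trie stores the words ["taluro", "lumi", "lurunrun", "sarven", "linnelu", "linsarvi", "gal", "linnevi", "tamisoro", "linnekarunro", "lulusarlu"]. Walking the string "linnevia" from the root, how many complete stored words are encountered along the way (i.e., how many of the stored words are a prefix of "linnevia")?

1

Walk "linnevia" from the root; an end-of-word marker is hit whenever a stored word is a prefix of "linnevia".
Prefixes of the query that are stored words: "linnevi"
Count: 1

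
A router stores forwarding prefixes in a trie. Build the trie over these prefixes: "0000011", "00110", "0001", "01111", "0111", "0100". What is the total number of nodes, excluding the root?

Trie structure (* marks end of a word):
(root)
└─ 0
   ├─ 0
   │  ├─ 0
   │  │  ├─ 0
   │  │  │  └─ 0
   │  │  │     └─ 1
   │  │  │        └─ 1 *
   │  │  └─ 1 *
   │  └─ 1
   │     └─ 1
   │        └─ 0 *
   └─ 1
      ├─ 0
      │  └─ 0 *
      └─ 1
         └─ 1 *
            └─ 1 *
Counting every labelled node above: 17.

17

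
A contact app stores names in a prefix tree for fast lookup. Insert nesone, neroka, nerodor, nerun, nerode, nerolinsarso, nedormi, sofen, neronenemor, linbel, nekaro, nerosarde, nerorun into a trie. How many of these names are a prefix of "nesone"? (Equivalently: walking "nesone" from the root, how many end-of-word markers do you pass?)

1

Traverse "nesone" character by character; count nodes along the way that are marked as word ends.
Prefixes of the query that are stored words: "nesone"
Count: 1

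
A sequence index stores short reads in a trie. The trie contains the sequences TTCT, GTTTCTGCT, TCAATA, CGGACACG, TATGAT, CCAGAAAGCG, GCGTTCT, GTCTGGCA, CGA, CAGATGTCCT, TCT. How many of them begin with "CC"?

Filter for entries beginning with "CC":
Matches: "CCAGAAAGCG"
Count: 1

1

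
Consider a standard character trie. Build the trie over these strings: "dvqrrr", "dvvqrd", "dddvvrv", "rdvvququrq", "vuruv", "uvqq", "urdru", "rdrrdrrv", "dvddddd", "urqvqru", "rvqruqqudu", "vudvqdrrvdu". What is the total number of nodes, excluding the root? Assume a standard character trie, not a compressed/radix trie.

73

Count nodes per top-level branch (shared prefixes stored once):
  'd'-branch (dddvvrv, dvddddd, dvqrrr, dvvqrd): 21 nodes
  'r'-branch (rdrrdrrv, rdvvququrq, rvqruqqudu): 25 nodes
  'u'-branch (urdru, urqvqru, uvqq): 13 nodes
  'v'-branch (vudvqdrrvdu, vuruv): 14 nodes
Sum: 73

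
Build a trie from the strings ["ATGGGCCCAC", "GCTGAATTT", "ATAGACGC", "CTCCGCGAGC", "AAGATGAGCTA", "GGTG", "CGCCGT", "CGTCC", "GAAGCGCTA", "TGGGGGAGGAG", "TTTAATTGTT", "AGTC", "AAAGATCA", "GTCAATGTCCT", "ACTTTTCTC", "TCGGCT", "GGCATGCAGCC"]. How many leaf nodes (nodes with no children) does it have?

A leaf is a node with no children — equivalently, the end of a word that is not a proper prefix of any other stored word.
Those words: "AAAGATCA", "AAGATGAGCTA", "ACTTTTCTC", "AGTC", "ATAGACGC", "ATGGGCCCAC", "CGCCGT", "CGTCC", "CTCCGCGAGC", "GAAGCGCTA", "GCTGAATTT", "GGCATGCAGCC", "GGTG", "GTCAATGTCCT", "TCGGCT", "TGGGGGAGGAG", "TTTAATTGTT"
Leaf count: 17

17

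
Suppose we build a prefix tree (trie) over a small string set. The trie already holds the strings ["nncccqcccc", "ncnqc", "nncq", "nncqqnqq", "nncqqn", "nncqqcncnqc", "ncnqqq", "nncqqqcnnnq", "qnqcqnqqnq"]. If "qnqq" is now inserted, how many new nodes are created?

The longest prefix of "qnqq" already in the trie is "qnq" (length 3).
Each of the 1 remaining characters creates one node.

1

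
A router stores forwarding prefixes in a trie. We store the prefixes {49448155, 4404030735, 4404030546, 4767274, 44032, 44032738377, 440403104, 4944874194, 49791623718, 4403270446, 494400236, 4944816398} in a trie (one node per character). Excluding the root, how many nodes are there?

64

Trace insertions, counting only characters that open a new branch:
  "49448155" → 8 new (4, 9, 4, 4, 8, 1, 5, 5)
  "4404030735" → prefix "4" already present; 9 new (4, 0, 4, 0, 3, 0, 7, 3, 5)
  "4404030546" → prefix "4404030" already present; 3 new (5, 4, 6)
  "4767274" → prefix "4" already present; 6 new (7, 6, 7, 2, 7, 4)
  "44032" → prefix "440" already present; 2 new (3, 2)
  "44032738377" → prefix "44032" already present; 6 new (7, 3, 8, 3, 7, 7)
  "440403104" → prefix "440403" already present; 3 new (1, 0, 4)
  "4944874194" → prefix "49448" already present; 5 new (7, 4, 1, 9, 4)
  "49791623718" → prefix "49" already present; 9 new (7, 9, 1, 6, 2, 3, 7, 1, 8)
  "4403270446" → prefix "440327" already present; 4 new (0, 4, 4, 6)
  "494400236" → prefix "4944" already present; 5 new (0, 0, 2, 3, 6)
  "4944816398" → prefix "494481" already present; 4 new (6, 3, 9, 8)
Total nodes = 8 + 9 + 3 + 6 + 2 + 6 + 3 + 5 + 9 + 4 + 5 + 4 = 64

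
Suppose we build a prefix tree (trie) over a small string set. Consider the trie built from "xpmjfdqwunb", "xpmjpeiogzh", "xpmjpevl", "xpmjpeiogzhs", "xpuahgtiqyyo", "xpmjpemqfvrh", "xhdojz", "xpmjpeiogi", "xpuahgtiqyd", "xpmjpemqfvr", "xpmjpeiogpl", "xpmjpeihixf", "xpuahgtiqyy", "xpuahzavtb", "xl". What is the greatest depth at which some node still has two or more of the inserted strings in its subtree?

11

The deepest shared node is where two words last agree before diverging.
"xpmjpeiogzh" and "xpmjpeiogzhs" agree on "xpmjpeiogzh" (11 characters) before diverging; nothing deeper is shared.
Longest shared-prefix length: 11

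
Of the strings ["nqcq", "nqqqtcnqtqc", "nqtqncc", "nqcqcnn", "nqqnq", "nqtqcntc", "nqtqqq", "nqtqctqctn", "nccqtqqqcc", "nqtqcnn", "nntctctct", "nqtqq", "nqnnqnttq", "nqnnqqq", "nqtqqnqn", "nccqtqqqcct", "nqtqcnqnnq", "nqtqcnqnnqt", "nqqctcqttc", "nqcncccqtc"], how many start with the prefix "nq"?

17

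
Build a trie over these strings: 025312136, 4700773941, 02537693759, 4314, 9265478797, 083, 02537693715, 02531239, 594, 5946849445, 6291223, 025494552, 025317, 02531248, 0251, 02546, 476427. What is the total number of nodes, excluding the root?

77

For each word, the new-node count is its length minus the longest prefix already in the trie:
  "025312136" → 9 new (0, 2, 5, 3, 1, 2, 1, 3, 6)
  "4700773941" → 10 new (4, 7, 0, 0, 7, 7, 3, 9, 4, 1)
  "02537693759" → prefix "0253" already present; 7 new (7, 6, 9, 3, 7, 5, 9)
  "4314" → prefix "4" already present; 3 new (3, 1, 4)
  "9265478797" → 10 new (9, 2, 6, 5, 4, 7, 8, 7, 9, 7)
  "083" → prefix "0" already present; 2 new (8, 3)
  "02537693715" → prefix "025376937" already present; 2 new (1, 5)
  "02531239" → prefix "025312" already present; 2 new (3, 9)
  "594" → 3 new (5, 9, 4)
  "5946849445" → prefix "594" already present; 7 new (6, 8, 4, 9, 4, 4, 5)
  "6291223" → 7 new (6, 2, 9, 1, 2, 2, 3)
  "025494552" → prefix "025" already present; 6 new (4, 9, 4, 5, 5, 2)
  "025317" → prefix "02531" already present; 1 new (7)
  "02531248" → prefix "025312" already present; 2 new (4, 8)
  "0251" → prefix "025" already present; 1 new (1)
  "02546" → prefix "0254" already present; 1 new (6)
  "476427" → prefix "47" already present; 4 new (6, 4, 2, 7)
Total nodes = 9 + 10 + 7 + 3 + 10 + 2 + 2 + 2 + 3 + 7 + 7 + 6 + 1 + 2 + 1 + 1 + 4 = 77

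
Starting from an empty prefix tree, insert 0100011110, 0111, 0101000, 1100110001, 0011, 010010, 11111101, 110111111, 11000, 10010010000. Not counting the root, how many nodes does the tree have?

Count nodes per top-level branch (shared prefixes stored once):
  '0'-branch (0011, 0100011110, 010010, 0101000, 0111): 21 nodes
  '1'-branch (10010010000, 11000, 1100110001, 110111111, 11111101): 33 nodes
Sum: 54

54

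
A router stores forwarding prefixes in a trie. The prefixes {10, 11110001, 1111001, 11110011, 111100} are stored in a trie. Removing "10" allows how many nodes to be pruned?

Walk "10" from the leaf back toward the root, removing each node that no remaining word uses.
The suffix "0" (1 node) is used only by "10"; the node for "1" still has the child "1", so pruning stops there.
Nodes removed: 1

1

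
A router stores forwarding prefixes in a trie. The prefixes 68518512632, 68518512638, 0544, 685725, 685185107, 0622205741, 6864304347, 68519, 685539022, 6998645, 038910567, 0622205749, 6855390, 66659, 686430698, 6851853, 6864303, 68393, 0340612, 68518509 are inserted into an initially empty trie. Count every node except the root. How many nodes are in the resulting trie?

79

Trace insertions, counting only characters that open a new branch:
  "68518512632" → 11 new (6, 8, 5, 1, 8, 5, 1, 2, 6, 3, 2)
  "68518512638" → prefix "6851851263" already present; 1 new (8)
  "0544" → 4 new (0, 5, 4, 4)
  "685725" → prefix "685" already present; 3 new (7, 2, 5)
  "685185107" → prefix "6851851" already present; 2 new (0, 7)
  "0622205741" → prefix "0" already present; 9 new (6, 2, 2, 2, 0, 5, 7, 4, 1)
  "6864304347" → prefix "68" already present; 8 new (6, 4, 3, 0, 4, 3, 4, 7)
  "68519" → prefix "6851" already present; 1 new (9)
  "685539022" → prefix "685" already present; 6 new (5, 3, 9, 0, 2, 2)
  "6998645" → prefix "6" already present; 6 new (9, 9, 8, 6, 4, 5)
  "038910567" → prefix "0" already present; 8 new (3, 8, 9, 1, 0, 5, 6, 7)
  "0622205749" → prefix "062220574" already present; 1 new (9)
  "6855390" → prefix "6855390" already present; 0 new (none)
  "66659" → prefix "6" already present; 4 new (6, 6, 5, 9)
  "686430698" → prefix "686430" already present; 3 new (6, 9, 8)
  "6851853" → prefix "685185" already present; 1 new (3)
  "6864303" → prefix "686430" already present; 1 new (3)
  "68393" → prefix "68" already present; 3 new (3, 9, 3)
  "0340612" → prefix "03" already present; 5 new (4, 0, 6, 1, 2)
  "68518509" → prefix "685185" already present; 2 new (0, 9)
Total nodes = 11 + 1 + 4 + 3 + 2 + 9 + 8 + 1 + 6 + 6 + 8 + 1 + 0 + 4 + 3 + 1 + 1 + 3 + 5 + 2 = 79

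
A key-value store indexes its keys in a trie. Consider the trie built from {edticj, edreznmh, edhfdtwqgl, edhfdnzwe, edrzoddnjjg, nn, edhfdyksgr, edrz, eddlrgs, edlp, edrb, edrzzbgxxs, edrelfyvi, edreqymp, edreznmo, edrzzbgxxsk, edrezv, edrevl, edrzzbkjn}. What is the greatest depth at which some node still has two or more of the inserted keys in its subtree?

10

Look for the deepest trie node that still has at least two words in its subtree.
e.g. "edrzzbgxxs" and "edrzzbgxxsk" share the prefix "edrzzbgxxs" of length 10; no pair shares a longer one.
Longest shared-prefix length: 10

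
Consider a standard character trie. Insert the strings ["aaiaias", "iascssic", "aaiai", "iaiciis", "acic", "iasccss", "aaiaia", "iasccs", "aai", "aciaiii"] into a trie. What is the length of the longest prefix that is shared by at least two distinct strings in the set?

6

Look for the deepest trie node that still has at least two words in its subtree.
"aaiaia" and "aaiaias" agree on "aaiaia" (6 characters) before diverging; nothing deeper is shared.
Longest shared-prefix length: 6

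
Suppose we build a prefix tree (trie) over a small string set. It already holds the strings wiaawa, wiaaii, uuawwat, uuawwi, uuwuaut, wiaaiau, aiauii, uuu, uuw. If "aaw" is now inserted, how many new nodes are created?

2

"a" is already a path in the trie; the remaining "aw" must be added.
New nodes needed: |"aaw"| − 1 = 3 − 1 = 2.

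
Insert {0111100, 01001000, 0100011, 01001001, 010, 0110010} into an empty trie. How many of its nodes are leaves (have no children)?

A leaf is a node with no children — equivalently, the end of a word that is not a proper prefix of any other stored word.
Those words: "0100011", "01001000", "01001001", "0110010", "0111100"
Leaf count: 5

5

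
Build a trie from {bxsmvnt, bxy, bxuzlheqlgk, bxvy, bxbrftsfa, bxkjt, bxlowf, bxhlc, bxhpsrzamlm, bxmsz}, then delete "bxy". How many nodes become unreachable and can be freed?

1

A node on "bxy"'s path can go only if nothing else ends at it or branches off below it.
The suffix "y" (1 node) is used only by "bxy"; the node for "bx" still has the child "s", so pruning stops there.
Nodes removed: 1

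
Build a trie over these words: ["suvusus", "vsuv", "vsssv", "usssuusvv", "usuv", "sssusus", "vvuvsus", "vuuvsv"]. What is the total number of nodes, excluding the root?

42

For each word, the new-node count is its length minus the longest prefix already in the trie:
  "suvusus" → 7 new (s, u, v, u, s, u, s)
  "vsuv" → 4 new (v, s, u, v)
  "vsssv" → prefix "vs" already present; 3 new (s, s, v)
  "usssuusvv" → 9 new (u, s, s, s, u, u, s, v, v)
  "usuv" → prefix "us" already present; 2 new (u, v)
  "sssusus" → prefix "s" already present; 6 new (s, s, u, s, u, s)
  "vvuvsus" → prefix "v" already present; 6 new (v, u, v, s, u, s)
  "vuuvsv" → prefix "v" already present; 5 new (u, u, v, s, v)
Total nodes = 7 + 4 + 3 + 9 + 2 + 6 + 6 + 5 = 42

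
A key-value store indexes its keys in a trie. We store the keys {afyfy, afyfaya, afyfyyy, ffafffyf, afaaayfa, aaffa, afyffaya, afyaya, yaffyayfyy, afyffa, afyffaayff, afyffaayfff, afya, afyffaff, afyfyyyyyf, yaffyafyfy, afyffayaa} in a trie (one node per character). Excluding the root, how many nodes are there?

Trace insertions, counting only characters that open a new branch:
  "afyfy" → 5 new (a, f, y, f, y)
  "afyfaya" → prefix "afyf" already present; 3 new (a, y, a)
  "afyfyyy" → prefix "afyfy" already present; 2 new (y, y)
  "ffafffyf" → 8 new (f, f, a, f, f, f, y, f)
  "afaaayfa" → prefix "af" already present; 6 new (a, a, a, y, f, a)
  "aaffa" → prefix "a" already present; 4 new (a, f, f, a)
  "afyffaya" → prefix "afyf" already present; 4 new (f, a, y, a)
  "afyaya" → prefix "afy" already present; 3 new (a, y, a)
  "yaffyayfyy" → 10 new (y, a, f, f, y, a, y, f, y, y)
  "afyffa" → prefix "afyffa" already present; 0 new (none)
  "afyffaayff" → prefix "afyffa" already present; 4 new (a, y, f, f)
  "afyffaayfff" → prefix "afyffaayff" already present; 1 new (f)
  "afya" → prefix "afya" already present; 0 new (none)
  "afyffaff" → prefix "afyffa" already present; 2 new (f, f)
  "afyfyyyyyf" → prefix "afyfyyy" already present; 3 new (y, y, f)
  "yaffyafyfy" → prefix "yaffya" already present; 4 new (f, y, f, y)
  "afyffayaa" → prefix "afyffaya" already present; 1 new (a)
Total nodes = 5 + 3 + 2 + 8 + 6 + 4 + 4 + 3 + 10 + 0 + 4 + 1 + 0 + 2 + 3 + 4 + 1 = 60

60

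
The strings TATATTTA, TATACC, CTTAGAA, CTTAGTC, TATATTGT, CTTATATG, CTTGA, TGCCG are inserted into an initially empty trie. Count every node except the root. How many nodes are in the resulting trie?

31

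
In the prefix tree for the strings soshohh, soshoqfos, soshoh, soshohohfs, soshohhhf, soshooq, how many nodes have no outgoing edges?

4

A leaf is a node with no children — equivalently, the end of a word that is not a proper prefix of any other stored word.
Those words: "soshohhhf", "soshohohfs", "soshooq", "soshoqfos"
Leaf count: 4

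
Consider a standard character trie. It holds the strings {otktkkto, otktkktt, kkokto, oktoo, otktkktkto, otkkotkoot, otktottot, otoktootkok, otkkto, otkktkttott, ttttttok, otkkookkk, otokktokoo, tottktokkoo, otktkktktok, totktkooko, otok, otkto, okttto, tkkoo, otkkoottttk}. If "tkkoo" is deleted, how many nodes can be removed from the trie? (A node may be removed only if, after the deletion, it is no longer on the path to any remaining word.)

4

After clearing the end-marker at "tkkoo", prune upward until reaching a node still needed by another word.
The suffix "kkoo" (4 nodes) is used only by "tkkoo"; the node for "t" still has the child "t", so pruning stops there.
Nodes removed: 4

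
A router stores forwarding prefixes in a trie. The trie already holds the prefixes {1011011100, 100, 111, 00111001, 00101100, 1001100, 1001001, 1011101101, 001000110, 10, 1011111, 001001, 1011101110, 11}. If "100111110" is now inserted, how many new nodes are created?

4

The longest prefix of "100111110" already in the trie is "10011" (length 5).
New nodes needed: |"100111110"| − 5 = 9 − 5 = 4.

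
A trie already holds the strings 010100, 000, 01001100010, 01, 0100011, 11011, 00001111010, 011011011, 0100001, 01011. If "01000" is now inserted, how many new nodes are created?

"01000" is already a full path in the trie; only an end-marker is added.
No new nodes are needed: 0.

0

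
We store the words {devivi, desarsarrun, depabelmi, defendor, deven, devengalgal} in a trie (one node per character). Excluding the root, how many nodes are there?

Trie structure (* marks end of a word):
(root)
└─ d
   └─ e
      ├─ f
      │  └─ e
      │     └─ n
      │        └─ d
      │           └─ o
      │              └─ r *
      ├─ p
      │  └─ a
      │     └─ b
      │        └─ e
      │           └─ l
      │              └─ m
      │                 └─ i *
      ├─ s
      │  └─ a
      │     └─ r
      │        └─ s
      │           └─ a
      │              └─ r
      │                 └─ r
      │                    └─ u
      │                       └─ n *
      └─ v
         ├─ e
         │  └─ n *
         │     └─ g
         │        └─ a
         │           └─ l
         │              └─ g
         │                 └─ a
         │                    └─ l *
         └─ i
            └─ v
               └─ i *
Counting every labelled node above: 36.

36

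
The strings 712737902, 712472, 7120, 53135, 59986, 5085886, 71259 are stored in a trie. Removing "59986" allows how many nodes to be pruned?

A node on "59986"'s path can go only if nothing else ends at it or branches off below it.
The suffix "9986" (4 nodes) is used only by "59986"; the node for "5" still has the child "3", so pruning stops there.
Nodes removed: 4

4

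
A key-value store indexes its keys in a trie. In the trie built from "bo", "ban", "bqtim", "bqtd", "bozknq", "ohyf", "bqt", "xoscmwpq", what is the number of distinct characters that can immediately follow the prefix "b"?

3

Walk "b" from the root, arriving at one node.
Distinct next characters after "b": a, o, q.
That node has 3 child edges.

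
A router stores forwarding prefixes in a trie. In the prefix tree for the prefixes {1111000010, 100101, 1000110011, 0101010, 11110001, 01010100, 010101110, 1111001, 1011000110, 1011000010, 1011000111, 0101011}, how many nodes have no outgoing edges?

10

A leaf is a node with no children — equivalently, the end of a word that is not a proper prefix of any other stored word.
Those words: "01010100", "010101110", "1000110011", "100101", "1011000010", "1011000110", "1011000111", "1111000010", "11110001", "1111001"
Leaf count: 10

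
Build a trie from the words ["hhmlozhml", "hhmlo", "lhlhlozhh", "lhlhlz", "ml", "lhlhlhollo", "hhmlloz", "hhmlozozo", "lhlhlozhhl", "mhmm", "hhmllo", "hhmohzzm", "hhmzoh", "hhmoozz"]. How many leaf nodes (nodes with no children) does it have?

11

A leaf is a node with no children — equivalently, the end of a word that is not a proper prefix of any other stored word.
Those words: "hhmlloz", "hhmlozhml", "hhmlozozo", "hhmohzzm", "hhmoozz", "hhmzoh", "lhlhlhollo", "lhlhlozhhl", "lhlhlz", "mhmm", "ml"
Leaf count: 11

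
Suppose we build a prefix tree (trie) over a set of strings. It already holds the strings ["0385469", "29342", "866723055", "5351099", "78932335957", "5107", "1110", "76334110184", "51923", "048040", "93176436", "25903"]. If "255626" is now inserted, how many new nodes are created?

The longest prefix of "255626" already in the trie is "25" (length 2).
New nodes needed: |"255626"| − 2 = 6 − 2 = 4.

4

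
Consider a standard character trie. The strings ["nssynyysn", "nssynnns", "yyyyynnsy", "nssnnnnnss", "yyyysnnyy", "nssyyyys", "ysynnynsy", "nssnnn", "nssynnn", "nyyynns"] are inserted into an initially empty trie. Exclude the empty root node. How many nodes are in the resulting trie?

Trace insertions, counting only characters that open a new branch:
  "nssynyysn" → 9 new (n, s, s, y, n, y, y, s, n)
  "nssynnns" → prefix "nssyn" already present; 3 new (n, n, s)
  "yyyyynnsy" → 9 new (y, y, y, y, y, n, n, s, y)
  "nssnnnnnss" → prefix "nss" already present; 7 new (n, n, n, n, n, s, s)
  "yyyysnnyy" → prefix "yyyy" already present; 5 new (s, n, n, y, y)
  "nssyyyys" → prefix "nssy" already present; 4 new (y, y, y, s)
  "ysynnynsy" → prefix "y" already present; 8 new (s, y, n, n, y, n, s, y)
  "nssnnn" → prefix "nssnnn" already present; 0 new (none)
  "nssynnn" → prefix "nssynnn" already present; 0 new (none)
  "nyyynns" → prefix "n" already present; 6 new (y, y, y, n, n, s)
Total nodes = 9 + 3 + 9 + 7 + 5 + 4 + 8 + 0 + 0 + 6 = 51

51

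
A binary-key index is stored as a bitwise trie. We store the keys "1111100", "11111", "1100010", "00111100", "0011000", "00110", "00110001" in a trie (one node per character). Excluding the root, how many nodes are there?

24

Trace insertions, counting only characters that open a new branch:
  "1111100" → 7 new (1, 1, 1, 1, 1, 0, 0)
  "11111" → prefix "11111" already present; 0 new (none)
  "1100010" → prefix "11" already present; 5 new (0, 0, 0, 1, 0)
  "00111100" → 8 new (0, 0, 1, 1, 1, 1, 0, 0)
  "0011000" → prefix "0011" already present; 3 new (0, 0, 0)
  "00110" → prefix "00110" already present; 0 new (none)
  "00110001" → prefix "0011000" already present; 1 new (1)
Total nodes = 7 + 0 + 5 + 8 + 3 + 0 + 1 = 24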